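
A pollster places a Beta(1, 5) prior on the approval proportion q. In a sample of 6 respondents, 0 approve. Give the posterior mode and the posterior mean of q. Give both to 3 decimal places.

Posterior: Beta(1+0, 5+6) = Beta(1, 11).
Since α = 1 ≤ 1 and β > 1, the Beta density is monotone decreasing on [0,1]; the mode is at 0.
Mean = 1/(1+11) = 0.083.

MAP = 0.000; posterior mean = 0.083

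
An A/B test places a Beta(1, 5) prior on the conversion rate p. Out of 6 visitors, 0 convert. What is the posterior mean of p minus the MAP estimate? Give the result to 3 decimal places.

Posterior: Beta(1+0, 5+6) = Beta(1, 11).
Since α = 1 ≤ 1 and β > 1, the Beta density is monotone decreasing on [0,1]; the mode is at 0.
Mean = 1/(1+11) = 0.083.
Difference = 0.083 − 0.000 = 0.083.

0.083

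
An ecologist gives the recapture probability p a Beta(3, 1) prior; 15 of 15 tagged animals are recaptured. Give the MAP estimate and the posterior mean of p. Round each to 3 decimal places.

MAP = 1.000, posterior mean = 0.947

Posterior: Beta(3+15, 1+0) = Beta(18, 1).
Since β = 1 ≤ 1 and α > 1, the Beta density is monotone increasing on [0,1]; the mode is at 1.
Mean = 18/(18+1) = 0.947.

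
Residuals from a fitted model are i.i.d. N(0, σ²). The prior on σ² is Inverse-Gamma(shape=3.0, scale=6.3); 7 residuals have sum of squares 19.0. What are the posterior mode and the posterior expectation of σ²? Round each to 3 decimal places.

MAP = 2.107, posterior mean = 2.873

Posterior: Inverse-Gamma(shape = 3.0+7/2 = 6.5, scale = 6.3+19.0/2 = 15.8).
Mode = β/(α+1) = 15.8/7.5 = 2.107.
Mean = β/(α−1) = 15.8/5.5 = 2.873.
The mean is pulled above the mode by the posterior's right skew.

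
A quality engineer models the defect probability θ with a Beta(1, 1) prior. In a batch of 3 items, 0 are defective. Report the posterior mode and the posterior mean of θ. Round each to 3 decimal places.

MAP: 0.000. Posterior mean: 0.200.

Posterior: Beta(1+0, 1+3) = Beta(1, 4).
Since α = 1 ≤ 1 and β > 1, the Beta density is monotone decreasing on [0,1]; the mode is at 0.
Mean = 1/(1+4) = 0.200.
The posterior is right-skewed, so the mean exceeds the mode.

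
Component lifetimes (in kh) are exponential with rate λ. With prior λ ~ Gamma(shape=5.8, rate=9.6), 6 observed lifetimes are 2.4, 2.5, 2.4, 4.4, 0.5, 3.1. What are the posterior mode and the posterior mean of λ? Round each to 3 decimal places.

λ_MAP = 0.434, E[λ|data] = 0.474

Σ times = 15.3. Posterior: Gamma(shape = 5.8+6 = 11.8, rate = 9.6+15.3 = 24.9).
Mode = (α−1)/β = 10.8/24.9 = 0.434.
Mean = α/β = 11.8/24.9 = 0.474.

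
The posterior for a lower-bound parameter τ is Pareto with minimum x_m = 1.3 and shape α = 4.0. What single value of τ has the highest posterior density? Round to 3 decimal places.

The Pareto density is strictly decreasing on [x_m, ∞), so the mode is x_m = 1.300.
Mean = α·x_m/(α−1) = 4.0·1.3/3.0 = 1.733.
This is the posterior mode — the MAP estimate.

1.300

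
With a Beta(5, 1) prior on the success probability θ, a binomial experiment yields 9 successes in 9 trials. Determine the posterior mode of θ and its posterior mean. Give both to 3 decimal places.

Posterior: Beta(5+9, 1+0) = Beta(14, 1).
Since β = 1 ≤ 1 and α > 1, the Beta density is monotone increasing on [0,1]; the mode is at 1.
Mean = 14/(14+1) = 0.933.

posterior mode = 1.000, posterior mean = 0.933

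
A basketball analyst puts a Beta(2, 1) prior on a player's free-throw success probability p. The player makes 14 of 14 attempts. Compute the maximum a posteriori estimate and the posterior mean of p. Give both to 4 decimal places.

p_MAP = 1.0000, E[p|data] = 0.9412

Posterior: Beta(2+14, 1+0) = Beta(16, 1).
Since β = 1 ≤ 1 and α > 1, the Beta density is monotone increasing on [0,1]; the mode is at 1.
Mean = 16/(16+1) = 0.9412.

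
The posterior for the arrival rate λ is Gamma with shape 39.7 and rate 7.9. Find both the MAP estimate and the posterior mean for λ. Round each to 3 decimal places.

MAP = 4.899; posterior mean = 5.025

Mode = (α−1)/β = 38.7/7.9 = 4.899.
Mean = α/β = 39.7/7.9 = 5.025.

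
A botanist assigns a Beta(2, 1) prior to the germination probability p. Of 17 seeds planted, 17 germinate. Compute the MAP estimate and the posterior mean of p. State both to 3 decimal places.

MAP estimate = 1.000, posterior mean = 0.950

Posterior: Beta(2+17, 1+0) = Beta(19, 1).
Since β = 1 ≤ 1 and α > 1, the Beta density is monotone increasing on [0,1]; the mode is at 1.
Mean = 19/(19+1) = 0.950.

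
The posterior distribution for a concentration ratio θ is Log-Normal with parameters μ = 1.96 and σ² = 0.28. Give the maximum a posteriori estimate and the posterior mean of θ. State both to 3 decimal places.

Mode = exp(μ − σ²) = exp(1.68) = 5.366.
Mean = exp(μ + σ²/2) = exp(2.100) = 8.166.

MAP = 5.366; posterior mean = 8.166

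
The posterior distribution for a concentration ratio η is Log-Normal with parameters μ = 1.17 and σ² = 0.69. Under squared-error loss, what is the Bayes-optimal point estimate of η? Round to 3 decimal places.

Mode = exp(μ − σ²) = exp(0.48) = 1.616.
Mean = exp(μ + σ²/2) = exp(1.515) = 4.549.
Squared-error loss ⇒ the optimal estimator is the posterior mean.

4.549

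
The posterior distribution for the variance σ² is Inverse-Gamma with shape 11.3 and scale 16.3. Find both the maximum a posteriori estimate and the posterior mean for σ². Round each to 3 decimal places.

Mode = β/(α+1) = 16.3/12.3 = 1.325.
Mean = β/(α−1) = 16.3/10.3 = 1.583.

MAP: 1.325. Posterior mean: 1.583.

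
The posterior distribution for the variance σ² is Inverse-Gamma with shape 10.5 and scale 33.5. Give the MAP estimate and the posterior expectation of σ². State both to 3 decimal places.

Mode = β/(α+1) = 33.5/11.5 = 2.913.
Mean = β/(α−1) = 33.5/9.5 = 3.526.

MAP = 2.913; posterior mean = 3.526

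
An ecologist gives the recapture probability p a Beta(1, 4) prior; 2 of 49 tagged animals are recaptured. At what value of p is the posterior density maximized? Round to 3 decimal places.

0.038

Posterior: Beta(1+2, 4+47) = Beta(3, 51).
Mode = (3−1)/(3+51−2) = 2/52 = 0.038.
Mean = 3/(3+51) = 3/54 = 0.056.
This is the posterior mode — the MAP estimate.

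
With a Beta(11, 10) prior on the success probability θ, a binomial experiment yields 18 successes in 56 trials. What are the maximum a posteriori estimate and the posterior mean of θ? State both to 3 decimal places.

Posterior: Beta(11+18, 10+38) = Beta(29, 48).
Mode = (29−1)/(29+48−2) = 28/75 = 0.373.
Mean = 29/(29+48) = 29/77 = 0.377.

maximum a posteriori estimate = 0.373, posterior mean = 0.377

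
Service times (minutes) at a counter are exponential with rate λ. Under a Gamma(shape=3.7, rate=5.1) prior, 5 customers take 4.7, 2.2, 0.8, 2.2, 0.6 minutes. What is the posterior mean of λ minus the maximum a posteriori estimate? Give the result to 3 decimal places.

0.064

Σ times = 10.5. Posterior: Gamma(shape = 3.7+5 = 8.7, rate = 5.1+10.5 = 15.6).
Mode = (α−1)/β = 7.7/15.6 = 0.494.
Mean = α/β = 8.7/15.6 = 0.558.
Difference = 0.558 − 0.494 = 0.064.
Right-skewed posterior ⇒ mode < mean.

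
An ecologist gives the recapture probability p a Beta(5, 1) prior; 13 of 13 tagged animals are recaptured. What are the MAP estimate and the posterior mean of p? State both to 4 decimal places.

MAP: 1.0000. Posterior mean: 0.9474.

Posterior: Beta(5+13, 1+0) = Beta(18, 1).
Since β = 1 ≤ 1 and α > 1, the Beta density is monotone increasing on [0,1]; the mode is at 1.
Mean = 18/(18+1) = 0.9474.
Left-skewed posterior ⇒ mean < mode.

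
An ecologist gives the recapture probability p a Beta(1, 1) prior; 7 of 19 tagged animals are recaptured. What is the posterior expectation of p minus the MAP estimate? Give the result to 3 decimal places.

0.013

Posterior: Beta(1+7, 1+12) = Beta(8, 13).
Mode = (8−1)/(8+13−2) = 7/19 = 0.368.
With a flat prior the MAP equals the MLE, 7/19.
Mean = 8/(8+13) = 8/21 = 0.381.
Difference = 0.381 − 0.368 = 0.013.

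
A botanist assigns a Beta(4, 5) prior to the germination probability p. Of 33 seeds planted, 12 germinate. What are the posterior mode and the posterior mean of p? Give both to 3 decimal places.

MAP = 0.375; posterior mean = 0.381

Posterior: Beta(4+12, 5+21) = Beta(16, 26).
Mode = (16−1)/(16+26−2) = 15/40 = 0.375.
Mean = 16/(16+26) = 16/42 = 0.381.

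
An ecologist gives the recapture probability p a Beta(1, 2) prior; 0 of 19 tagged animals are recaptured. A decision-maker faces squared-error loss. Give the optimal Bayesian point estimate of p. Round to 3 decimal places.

0.045

Posterior: Beta(1+0, 2+19) = Beta(1, 21).
Since α = 1 ≤ 1 and β > 1, the Beta density is monotone decreasing on [0,1]; the mode is at 0.
Mean = 1/(1+21) = 0.045.
Squared-error loss ⇒ the optimal estimator is the posterior mean.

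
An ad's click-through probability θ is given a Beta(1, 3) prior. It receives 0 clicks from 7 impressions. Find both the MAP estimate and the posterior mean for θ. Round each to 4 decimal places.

Posterior: Beta(1+0, 3+7) = Beta(1, 10).
Since α = 1 ≤ 1 and β > 1, the Beta density is monotone decreasing on [0,1]; the mode is at 0.
Mean = 1/(1+10) = 0.0909.

MAP: 0.0000. Posterior mean: 0.0909.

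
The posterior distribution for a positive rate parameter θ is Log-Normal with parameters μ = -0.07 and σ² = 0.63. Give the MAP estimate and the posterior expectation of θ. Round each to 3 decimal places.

Mode = exp(μ − σ²) = exp(-0.70) = 0.497.
Mean = exp(μ + σ²/2) = exp(0.245) = 1.278.

θ_MAP = 0.497, E[θ|data] = 1.278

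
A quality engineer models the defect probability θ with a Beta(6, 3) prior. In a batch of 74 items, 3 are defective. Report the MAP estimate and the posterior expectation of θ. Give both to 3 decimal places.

MAP = 0.099, posterior mean = 0.108

Posterior: Beta(6+3, 3+71) = Beta(9, 74).
Mode = (9−1)/(9+74−2) = 8/81 = 0.099.
Mean = 9/(9+74) = 9/83 = 0.108.
The posterior is right-skewed, so the mean exceeds the mode.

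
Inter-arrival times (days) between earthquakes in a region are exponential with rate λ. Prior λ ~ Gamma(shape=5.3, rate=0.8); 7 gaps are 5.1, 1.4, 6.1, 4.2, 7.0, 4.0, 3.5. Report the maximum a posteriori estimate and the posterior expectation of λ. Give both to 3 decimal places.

MAP = 0.352, posterior mean = 0.383

Σ times = 31.3. Posterior: Gamma(shape = 5.3+7 = 12.3, rate = 0.8+31.3 = 32.1).
Mode = (α−1)/β = 11.3/32.1 = 0.352.
Mean = α/β = 12.3/32.1 = 0.383.
Mean > mode: the posterior has a right tail.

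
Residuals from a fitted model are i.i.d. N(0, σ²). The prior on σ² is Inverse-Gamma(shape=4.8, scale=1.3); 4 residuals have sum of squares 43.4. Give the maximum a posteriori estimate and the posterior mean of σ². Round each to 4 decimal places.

Posterior: Inverse-Gamma(shape = 4.8+4/2 = 6.8, scale = 1.3+43.4/2 = 23.0).
Mode = β/(α+1) = 23.0/7.8 = 2.9487.
Mean = β/(α−1) = 23.0/5.8 = 3.9655.

MAP: 2.9487. Posterior mean: 3.9655.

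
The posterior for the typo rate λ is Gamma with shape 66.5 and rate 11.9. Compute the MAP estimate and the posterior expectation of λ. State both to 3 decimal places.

λ_MAP = 5.504, E[λ|data] = 5.588

Mode = (α−1)/β = 65.5/11.9 = 5.504.
Mean = α/β = 66.5/11.9 = 5.588.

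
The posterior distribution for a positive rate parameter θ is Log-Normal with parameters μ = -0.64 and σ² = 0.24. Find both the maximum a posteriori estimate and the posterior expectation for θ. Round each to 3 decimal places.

θ_MAP = 0.415, E[θ|data] = 0.595

Mode = exp(μ − σ²) = exp(-0.88) = 0.415.
Mean = exp(μ + σ²/2) = exp(-0.520) = 0.595.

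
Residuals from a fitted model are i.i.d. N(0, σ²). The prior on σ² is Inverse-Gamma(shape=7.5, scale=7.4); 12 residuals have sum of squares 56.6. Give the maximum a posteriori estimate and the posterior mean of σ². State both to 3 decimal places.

Posterior: Inverse-Gamma(shape = 7.5+12/2 = 13.5, scale = 7.4+56.6/2 = 35.7).
Mode = β/(α+1) = 35.7/14.5 = 2.462.
Mean = β/(α−1) = 35.7/12.5 = 2.856.

MAP = 2.462; posterior mean = 2.856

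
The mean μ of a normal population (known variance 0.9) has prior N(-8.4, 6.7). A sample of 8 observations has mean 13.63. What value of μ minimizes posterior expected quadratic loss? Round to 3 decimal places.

13.266

Posterior for μ is Normal. Precision-weighted mean: (1/6.7·-8.4 + 8/0.9·13.63) / (1/6.7 + 8/0.9) = 13.266.
A Normal posterior is symmetric, so mode = mean.
Quadratic loss ⇒ the optimal estimator is the posterior mean.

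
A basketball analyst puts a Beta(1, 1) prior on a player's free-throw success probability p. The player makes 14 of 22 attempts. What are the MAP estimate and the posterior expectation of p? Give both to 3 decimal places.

Posterior: Beta(1+14, 1+8) = Beta(15, 9).
Mode = (15−1)/(15+9−2) = 14/22 = 0.636.
With a flat prior the MAP equals the MLE, 14/22.
Mean = 15/(15+9) = 15/24 = 0.625.
The mean is pulled below the mode by the posterior's left skew.

MAP: 0.636. Posterior mean: 0.625.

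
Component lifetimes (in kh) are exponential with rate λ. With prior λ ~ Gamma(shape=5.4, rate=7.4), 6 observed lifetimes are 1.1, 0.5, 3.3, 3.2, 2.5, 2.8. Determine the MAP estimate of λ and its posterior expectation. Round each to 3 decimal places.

MAP estimate = 0.500, posterior expectation = 0.548

Σ times = 13.4. Posterior: Gamma(shape = 5.4+6 = 11.4, rate = 7.4+13.4 = 20.8).
Mode = (α−1)/β = 10.4/20.8 = 0.500.
Mean = α/β = 11.4/20.8 = 0.548.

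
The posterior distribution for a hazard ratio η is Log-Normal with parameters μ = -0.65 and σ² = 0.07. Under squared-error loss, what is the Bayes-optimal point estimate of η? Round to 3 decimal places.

Mode = exp(μ − σ²) = exp(-0.72) = 0.487.
Mean = exp(μ + σ²/2) = exp(-0.615) = 0.541.
Squared-error loss ⇒ the optimal estimator is the posterior mean.

0.541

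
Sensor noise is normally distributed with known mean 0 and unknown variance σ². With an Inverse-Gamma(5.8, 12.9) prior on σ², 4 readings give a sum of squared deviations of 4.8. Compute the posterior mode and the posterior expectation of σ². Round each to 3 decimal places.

posterior mode = 1.739, posterior expectation = 2.250

Posterior: Inverse-Gamma(shape = 5.8+4/2 = 7.8, scale = 12.9+4.8/2 = 15.3).
Mode = β/(α+1) = 15.3/8.8 = 1.739.
Mean = β/(α−1) = 15.3/6.8 = 2.250.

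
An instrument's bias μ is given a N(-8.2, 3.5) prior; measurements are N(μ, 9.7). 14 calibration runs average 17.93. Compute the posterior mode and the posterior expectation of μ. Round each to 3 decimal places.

μ_MAP = 13.612, E[μ|data] = 13.612

Posterior for μ is Normal. Precision-weighted mean: (1/3.5·-8.2 + 14/9.7·17.93) / (1/3.5 + 14/9.7) = 13.612.
A Normal posterior is symmetric, so mode = mean.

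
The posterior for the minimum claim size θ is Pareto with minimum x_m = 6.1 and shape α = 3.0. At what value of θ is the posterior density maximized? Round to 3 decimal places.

6.100

The Pareto density is strictly decreasing on [x_m, ∞), so the mode is x_m = 6.100.
Mean = α·x_m/(α−1) = 3.0·6.1/2.0 = 9.150.
This is the posterior mode — the MAP estimate.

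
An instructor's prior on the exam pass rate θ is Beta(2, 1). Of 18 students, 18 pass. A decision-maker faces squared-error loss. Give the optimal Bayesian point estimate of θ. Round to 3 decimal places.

Posterior: Beta(2+18, 1+0) = Beta(20, 1).
Since β = 1 ≤ 1 and α > 1, the Beta density is monotone increasing on [0,1]; the mode is at 1.
Mean = 20/(20+1) = 0.952.
Squared-error loss ⇒ the optimal estimator is the posterior mean.

0.952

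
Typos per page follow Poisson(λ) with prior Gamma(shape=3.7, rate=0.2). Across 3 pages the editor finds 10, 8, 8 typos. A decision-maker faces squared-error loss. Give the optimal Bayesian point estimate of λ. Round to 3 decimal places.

Σ counts = 26. Posterior: Gamma(shape = 3.7+26 = 29.7, rate = 0.2+3 = 3.2).
Mode = (α−1)/β = 28.7/3.2 = 8.969.
Mean = α/β = 29.7/3.2 = 9.281.
Squared-error loss ⇒ the optimal estimator is the posterior mean.

9.281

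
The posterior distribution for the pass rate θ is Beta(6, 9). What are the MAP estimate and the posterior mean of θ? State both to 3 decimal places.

Mode = (6−1)/(6+9−2) = 5/13 = 0.385.
Mean = 6/(6+9) = 6/15 = 0.400.
Right-skewed posterior ⇒ mode < mean.

θ_MAP = 0.385, E[θ|data] = 0.400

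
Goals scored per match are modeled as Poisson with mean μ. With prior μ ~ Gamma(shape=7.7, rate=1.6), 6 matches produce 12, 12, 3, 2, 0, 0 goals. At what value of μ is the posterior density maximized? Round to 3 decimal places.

Σ counts = 29. Posterior: Gamma(shape = 7.7+29 = 36.7, rate = 1.6+6 = 7.6).
Mode = (α−1)/β = 35.7/7.6 = 4.697.
Mean = α/β = 36.7/7.6 = 4.829.
This is the posterior mode — the MAP estimate.

4.697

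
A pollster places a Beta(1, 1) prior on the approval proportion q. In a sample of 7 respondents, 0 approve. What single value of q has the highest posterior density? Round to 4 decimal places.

Posterior: Beta(1+0, 1+7) = Beta(1, 8).
Since α = 1 ≤ 1 and β > 1, the Beta density is monotone decreasing on [0,1]; the mode is at 0.
Mean = 1/(1+8) = 0.1111.
This is the posterior mode — the MAP estimate.

0.0000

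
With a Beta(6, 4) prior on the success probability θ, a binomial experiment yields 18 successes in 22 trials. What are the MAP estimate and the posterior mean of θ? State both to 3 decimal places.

Posterior: Beta(6+18, 4+4) = Beta(24, 8).
Mode = (24−1)/(24+8−2) = 23/30 = 0.767.
Mean = 24/(24+8) = 24/32 = 0.750.

MAP = 0.767; posterior mean = 0.750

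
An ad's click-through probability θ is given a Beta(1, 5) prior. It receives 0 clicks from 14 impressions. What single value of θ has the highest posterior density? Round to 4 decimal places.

0.0000

Posterior: Beta(1+0, 5+14) = Beta(1, 19).
Since α = 1 ≤ 1 and β > 1, the Beta density is monotone decreasing on [0,1]; the mode is at 0.
Mean = 1/(1+19) = 0.0500.
This is the posterior mode — the MAP estimate.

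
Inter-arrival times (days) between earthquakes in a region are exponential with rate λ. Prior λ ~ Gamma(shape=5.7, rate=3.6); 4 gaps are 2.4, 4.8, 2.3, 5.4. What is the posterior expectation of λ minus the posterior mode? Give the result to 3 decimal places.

0.054

Σ times = 14.9. Posterior: Gamma(shape = 5.7+4 = 9.7, rate = 3.6+14.9 = 18.5).
Mode = (α−1)/β = 8.7/18.5 = 0.470.
Mean = α/β = 9.7/18.5 = 0.524.
Difference = 0.524 − 0.470 = 0.054.
The mean is pulled above the mode by the posterior's right skew.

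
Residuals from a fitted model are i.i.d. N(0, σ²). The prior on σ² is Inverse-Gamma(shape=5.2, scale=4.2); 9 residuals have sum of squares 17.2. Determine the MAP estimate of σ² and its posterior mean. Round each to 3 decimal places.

Posterior: Inverse-Gamma(shape = 5.2+9/2 = 9.7, scale = 4.2+17.2/2 = 12.8).
Mode = β/(α+1) = 12.8/10.7 = 1.196.
Mean = β/(α−1) = 12.8/8.7 = 1.471.

MAP = 1.196; posterior mean = 1.471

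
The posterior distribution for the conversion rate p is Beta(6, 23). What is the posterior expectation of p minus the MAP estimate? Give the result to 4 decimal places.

0.0217

Mode = (6−1)/(6+23−2) = 5/27 = 0.1852.
Mean = 6/(6+23) = 6/29 = 0.2069.
Difference = 0.2069 − 0.1852 = 0.0217.
The mean is pulled above the mode by the posterior's right skew.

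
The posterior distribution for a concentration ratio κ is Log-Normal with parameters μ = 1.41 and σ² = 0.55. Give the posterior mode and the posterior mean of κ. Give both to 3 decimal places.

posterior mode = 2.363, posterior mean = 5.392

Mode = exp(μ − σ²) = exp(0.86) = 2.363.
Mean = exp(μ + σ²/2) = exp(1.685) = 5.392.
Mean > mode: the posterior has a right tail.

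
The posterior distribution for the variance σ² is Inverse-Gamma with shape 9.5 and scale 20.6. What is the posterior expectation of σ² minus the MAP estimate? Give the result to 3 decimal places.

0.462

Mode = β/(α+1) = 20.6/10.5 = 1.962.
Mean = β/(α−1) = 20.6/8.5 = 2.424.
Difference = 2.424 − 1.962 = 0.462.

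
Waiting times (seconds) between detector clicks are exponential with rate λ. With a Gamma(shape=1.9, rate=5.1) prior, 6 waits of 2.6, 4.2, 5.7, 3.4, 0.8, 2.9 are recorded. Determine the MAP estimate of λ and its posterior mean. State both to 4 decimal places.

Σ times = 19.6. Posterior: Gamma(shape = 1.9+6 = 7.9, rate = 5.1+19.6 = 24.7).
Mode = (α−1)/β = 6.9/24.7 = 0.2794.
Mean = α/β = 7.9/24.7 = 0.3198.
Right-skewed posterior ⇒ mode < mean.

MAP: 0.2794. Posterior mean: 0.3198.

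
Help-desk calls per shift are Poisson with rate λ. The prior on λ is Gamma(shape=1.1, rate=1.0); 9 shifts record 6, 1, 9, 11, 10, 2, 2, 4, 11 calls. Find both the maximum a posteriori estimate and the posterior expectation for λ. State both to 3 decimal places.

MAP = 5.610, posterior mean = 5.710

Σ counts = 56. Posterior: Gamma(shape = 1.1+56 = 57.1, rate = 1.0+9 = 10.0).
Mode = (α−1)/β = 56.1/10.0 = 5.610.
Mean = α/β = 57.1/10.0 = 5.710.
The posterior is right-skewed, so the mean exceeds the mode.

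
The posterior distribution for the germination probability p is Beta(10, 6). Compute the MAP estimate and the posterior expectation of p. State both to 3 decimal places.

MAP = 0.643, posterior mean = 0.625

Mode = (10−1)/(10+6−2) = 9/14 = 0.643.
Mean = 10/(10+6) = 10/16 = 0.625.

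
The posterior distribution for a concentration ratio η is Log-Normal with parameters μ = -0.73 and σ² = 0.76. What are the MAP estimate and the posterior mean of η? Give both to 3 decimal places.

η_MAP = 0.225, E[η|data] = 0.705

Mode = exp(μ − σ²) = exp(-1.49) = 0.225.
Mean = exp(μ + σ²/2) = exp(-0.350) = 0.705.
Right-skewed posterior ⇒ mode < mean.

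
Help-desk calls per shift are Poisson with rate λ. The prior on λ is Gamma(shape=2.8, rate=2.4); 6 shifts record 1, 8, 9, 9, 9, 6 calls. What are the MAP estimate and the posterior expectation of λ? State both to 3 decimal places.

Σ counts = 42. Posterior: Gamma(shape = 2.8+42 = 44.8, rate = 2.4+6 = 8.4).
Mode = (α−1)/β = 43.8/8.4 = 5.214.
Mean = α/β = 44.8/8.4 = 5.333.

MAP = 5.214, posterior mean = 5.333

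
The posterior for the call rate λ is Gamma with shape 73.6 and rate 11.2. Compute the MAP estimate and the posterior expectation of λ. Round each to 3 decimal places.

MAP = 6.482; posterior mean = 6.571

Mode = (α−1)/β = 72.6/11.2 = 6.482.
Mean = α/β = 73.6/11.2 = 6.571.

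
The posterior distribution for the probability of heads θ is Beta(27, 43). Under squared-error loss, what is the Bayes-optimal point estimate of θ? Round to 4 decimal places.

Mode = (27−1)/(27+43−2) = 26/68 = 0.3824.
Mean = 27/(27+43) = 27/70 = 0.3857.
Squared-error loss ⇒ the optimal estimator is the posterior mean.

0.3857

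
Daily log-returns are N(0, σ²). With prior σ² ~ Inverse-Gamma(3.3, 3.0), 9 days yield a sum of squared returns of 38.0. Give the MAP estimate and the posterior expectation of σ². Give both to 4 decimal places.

Posterior: Inverse-Gamma(shape = 3.3+9/2 = 7.8, scale = 3.0+38.0/2 = 22.0).
Mode = β/(α+1) = 22.0/8.8 = 2.5000.
Mean = β/(α−1) = 22.0/6.8 = 3.2353.
The mean is pulled above the mode by the posterior's right skew.

MAP: 2.5000. Posterior mean: 3.2353.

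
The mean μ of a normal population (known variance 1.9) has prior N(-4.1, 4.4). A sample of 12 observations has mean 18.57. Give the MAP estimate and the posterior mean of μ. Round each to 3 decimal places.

MAP = 17.783, posterior mean = 17.783

Posterior for μ is Normal. Precision-weighted mean: (1/4.4·-4.1 + 12/1.9·18.57) / (1/4.4 + 12/1.9) = 17.783.
A Normal posterior is symmetric, so mode = mean.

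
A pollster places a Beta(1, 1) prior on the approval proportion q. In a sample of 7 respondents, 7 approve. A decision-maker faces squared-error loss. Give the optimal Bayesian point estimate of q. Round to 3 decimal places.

Posterior: Beta(1+7, 1+0) = Beta(8, 1).
Since β = 1 ≤ 1 and α > 1, the Beta density is monotone increasing on [0,1]; the mode is at 1.
Mean = 8/(8+1) = 0.889.
Squared-error loss ⇒ the optimal estimator is the posterior mean.

0.889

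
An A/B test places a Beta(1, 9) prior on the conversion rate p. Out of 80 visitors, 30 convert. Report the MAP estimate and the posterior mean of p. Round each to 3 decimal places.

MAP estimate = 0.341, posterior mean = 0.344

Posterior: Beta(1+30, 9+50) = Beta(31, 59).
Mode = (31−1)/(31+59−2) = 30/88 = 0.341.
Mean = 31/(31+59) = 31/90 = 0.344.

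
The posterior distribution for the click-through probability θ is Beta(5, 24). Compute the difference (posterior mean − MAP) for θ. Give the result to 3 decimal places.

Mode = (5−1)/(5+24−2) = 4/27 = 0.148.
Mean = 5/(5+24) = 5/29 = 0.172.
Difference = 0.172 − 0.148 = 0.024.

0.024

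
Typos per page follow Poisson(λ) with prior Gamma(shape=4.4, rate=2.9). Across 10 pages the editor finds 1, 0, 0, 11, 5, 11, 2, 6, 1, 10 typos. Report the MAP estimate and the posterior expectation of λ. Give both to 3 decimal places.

MAP estimate = 3.907, posterior expectation = 3.984

Σ counts = 47. Posterior: Gamma(shape = 4.4+47 = 51.4, rate = 2.9+10 = 12.9).
Mode = (α−1)/β = 50.4/12.9 = 3.907.
Mean = α/β = 51.4/12.9 = 3.984.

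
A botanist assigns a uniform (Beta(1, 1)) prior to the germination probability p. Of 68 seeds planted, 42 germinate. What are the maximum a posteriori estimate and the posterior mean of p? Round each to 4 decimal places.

MAP = 0.6176; posterior mean = 0.6143

Posterior: Beta(1+42, 1+26) = Beta(43, 27).
Mode = (43−1)/(43+27−2) = 42/68 = 0.6176.
With a flat prior the MAP equals the MLE, 42/68.
Mean = 43/(43+27) = 43/70 = 0.6143.
Left-skewed posterior ⇒ mean < mode.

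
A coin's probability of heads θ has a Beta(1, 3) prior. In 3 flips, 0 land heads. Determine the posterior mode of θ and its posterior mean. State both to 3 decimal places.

Posterior: Beta(1+0, 3+3) = Beta(1, 6).
Since α = 1 ≤ 1 and β > 1, the Beta density is monotone decreasing on [0,1]; the mode is at 0.
Mean = 1/(1+6) = 0.143.
The posterior is right-skewed, so the mean exceeds the mode.

MAP = 0.000; posterior mean = 0.143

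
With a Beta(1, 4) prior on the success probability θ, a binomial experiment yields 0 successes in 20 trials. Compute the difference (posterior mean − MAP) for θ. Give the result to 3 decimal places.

Posterior: Beta(1+0, 4+20) = Beta(1, 24).
Since α = 1 ≤ 1 and β > 1, the Beta density is monotone decreasing on [0,1]; the mode is at 0.
Mean = 1/(1+24) = 0.040.
Difference = 0.040 − 0.000 = 0.040.
The posterior is right-skewed, so the mean exceeds the mode.

0.040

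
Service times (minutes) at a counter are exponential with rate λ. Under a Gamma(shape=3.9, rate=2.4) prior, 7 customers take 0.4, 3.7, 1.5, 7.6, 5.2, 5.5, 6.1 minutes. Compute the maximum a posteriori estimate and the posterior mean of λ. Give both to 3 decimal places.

Σ times = 30.0. Posterior: Gamma(shape = 3.9+7 = 10.9, rate = 2.4+30.0 = 32.4).
Mode = (α−1)/β = 9.9/32.4 = 0.306.
Mean = α/β = 10.9/32.4 = 0.336.
The posterior is right-skewed, so the mean exceeds the mode.

MAP = 0.306; posterior mean = 0.336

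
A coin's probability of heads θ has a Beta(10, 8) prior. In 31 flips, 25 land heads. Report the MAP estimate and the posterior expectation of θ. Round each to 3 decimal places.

MAP: 0.723. Posterior mean: 0.714.

Posterior: Beta(10+25, 8+6) = Beta(35, 14).
Mode = (35−1)/(35+14−2) = 34/47 = 0.723.
Mean = 35/(35+14) = 35/49 = 0.714.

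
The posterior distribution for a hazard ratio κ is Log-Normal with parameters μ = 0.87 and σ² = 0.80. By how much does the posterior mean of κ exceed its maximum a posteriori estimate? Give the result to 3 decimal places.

Mode = exp(μ − σ²) = exp(0.07) = 1.073.
Mean = exp(μ + σ²/2) = exp(1.270) = 3.561.
Difference = 3.561 − 1.073 = 2.488.

2.488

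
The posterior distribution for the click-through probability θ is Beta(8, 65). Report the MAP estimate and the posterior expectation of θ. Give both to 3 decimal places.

MAP: 0.099. Posterior mean: 0.110.

Mode = (8−1)/(8+65−2) = 7/71 = 0.099.
Mean = 8/(8+65) = 8/73 = 0.110.
The mean is pulled above the mode by the posterior's right skew.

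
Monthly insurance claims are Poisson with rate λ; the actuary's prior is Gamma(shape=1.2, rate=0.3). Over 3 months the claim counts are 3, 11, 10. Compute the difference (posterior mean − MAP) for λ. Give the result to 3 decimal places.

Σ counts = 24. Posterior: Gamma(shape = 1.2+24 = 25.2, rate = 0.3+3 = 3.3).
Mode = (α−1)/β = 24.2/3.3 = 7.333.
Mean = α/β = 25.2/3.3 = 7.636.
Difference = 7.636 − 7.333 = 0.303.

0.303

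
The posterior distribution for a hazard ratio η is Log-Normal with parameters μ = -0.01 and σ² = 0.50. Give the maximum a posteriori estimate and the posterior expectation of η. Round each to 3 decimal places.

maximum a posteriori estimate = 0.600, posterior expectation = 1.271

Mode = exp(μ − σ²) = exp(-0.51) = 0.600.
Mean = exp(μ + σ²/2) = exp(0.240) = 1.271.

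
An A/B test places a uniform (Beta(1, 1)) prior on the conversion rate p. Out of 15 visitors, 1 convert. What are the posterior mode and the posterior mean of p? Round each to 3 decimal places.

MAP = 0.067; posterior mean = 0.118

Posterior: Beta(1+1, 1+14) = Beta(2, 15).
Mode = (2−1)/(2+15−2) = 1/15 = 0.067.
Mean = 2/(2+15) = 2/17 = 0.118.
The posterior is right-skewed, so the mean exceeds the mode.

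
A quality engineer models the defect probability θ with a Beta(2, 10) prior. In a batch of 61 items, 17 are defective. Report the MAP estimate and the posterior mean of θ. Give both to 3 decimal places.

Posterior: Beta(2+17, 10+44) = Beta(19, 54).
Mode = (19−1)/(19+54−2) = 18/71 = 0.254.
Mean = 19/(19+54) = 19/73 = 0.260.

MAP = 0.254, posterior mean = 0.260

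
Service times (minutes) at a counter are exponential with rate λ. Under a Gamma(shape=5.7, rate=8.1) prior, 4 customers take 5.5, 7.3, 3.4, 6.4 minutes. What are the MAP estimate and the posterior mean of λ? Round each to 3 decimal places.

Σ times = 22.6. Posterior: Gamma(shape = 5.7+4 = 9.7, rate = 8.1+22.6 = 30.7).
Mode = (α−1)/β = 8.7/30.7 = 0.283.
Mean = α/β = 9.7/30.7 = 0.316.
The mean is pulled above the mode by the posterior's right skew.

λ_MAP = 0.283, E[λ|data] = 0.316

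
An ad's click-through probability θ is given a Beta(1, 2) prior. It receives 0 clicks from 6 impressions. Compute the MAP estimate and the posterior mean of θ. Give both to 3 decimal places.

Posterior: Beta(1+0, 2+6) = Beta(1, 8).
Since α = 1 ≤ 1 and β > 1, the Beta density is monotone decreasing on [0,1]; the mode is at 0.
Mean = 1/(1+8) = 0.111.
The mean is pulled above the mode by the posterior's right skew.

MAP estimate = 0.000, posterior mean = 0.111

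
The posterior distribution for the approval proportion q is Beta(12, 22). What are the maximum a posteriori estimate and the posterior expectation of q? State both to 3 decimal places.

MAP = 0.344, posterior mean = 0.353

Mode = (12−1)/(12+22−2) = 11/32 = 0.344.
Mean = 12/(12+22) = 12/34 = 0.353.
The posterior is right-skewed, so the mean exceeds the mode.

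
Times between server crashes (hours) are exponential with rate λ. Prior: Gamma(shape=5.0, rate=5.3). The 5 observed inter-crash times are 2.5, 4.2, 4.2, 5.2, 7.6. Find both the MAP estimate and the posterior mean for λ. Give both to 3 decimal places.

Σ times = 23.7. Posterior: Gamma(shape = 5.0+5 = 10.0, rate = 5.3+23.7 = 29.0).
Mode = (α−1)/β = 9.0/29.0 = 0.310.
Mean = α/β = 10.0/29.0 = 0.345.
The posterior is right-skewed, so the mean exceeds the mode.

λ_MAP = 0.310, E[λ|data] = 0.345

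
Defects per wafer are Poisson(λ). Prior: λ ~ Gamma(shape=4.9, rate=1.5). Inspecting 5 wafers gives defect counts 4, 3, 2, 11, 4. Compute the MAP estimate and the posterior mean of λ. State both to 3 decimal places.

Σ counts = 24. Posterior: Gamma(shape = 4.9+24 = 28.9, rate = 1.5+5 = 6.5).
Mode = (α−1)/β = 27.9/6.5 = 4.292.
Mean = α/β = 28.9/6.5 = 4.446.
The mean is pulled above the mode by the posterior's right skew.

MAP = 4.292, posterior mean = 4.446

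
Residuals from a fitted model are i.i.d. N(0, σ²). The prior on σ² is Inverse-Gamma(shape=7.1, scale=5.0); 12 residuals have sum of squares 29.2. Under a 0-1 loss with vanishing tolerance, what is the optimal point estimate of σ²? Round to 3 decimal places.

1.390

Posterior: Inverse-Gamma(shape = 7.1+12/2 = 13.1, scale = 5.0+29.2/2 = 19.6).
Mode = β/(α+1) = 19.6/14.1 = 1.390.
Mean = β/(α−1) = 19.6/12.1 = 1.620.
This is the posterior mode — the MAP estimate.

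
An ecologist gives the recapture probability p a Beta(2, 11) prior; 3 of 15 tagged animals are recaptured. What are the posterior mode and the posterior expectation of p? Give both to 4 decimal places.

MAP: 0.1538. Posterior mean: 0.1786.

Posterior: Beta(2+3, 11+12) = Beta(5, 23).
Mode = (5−1)/(5+23−2) = 4/26 = 0.1538.
Mean = 5/(5+23) = 5/28 = 0.1786.
Right-skewed posterior ⇒ mode < mean.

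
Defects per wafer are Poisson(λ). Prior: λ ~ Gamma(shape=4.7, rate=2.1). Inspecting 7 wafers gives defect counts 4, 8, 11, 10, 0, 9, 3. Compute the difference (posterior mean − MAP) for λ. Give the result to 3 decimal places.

Σ counts = 45. Posterior: Gamma(shape = 4.7+45 = 49.7, rate = 2.1+7 = 9.1).
Mode = (α−1)/β = 48.7/9.1 = 5.352.
Mean = α/β = 49.7/9.1 = 5.462.
Difference = 5.462 − 5.352 = 0.110.
The posterior is right-skewed, so the mean exceeds the mode.

0.110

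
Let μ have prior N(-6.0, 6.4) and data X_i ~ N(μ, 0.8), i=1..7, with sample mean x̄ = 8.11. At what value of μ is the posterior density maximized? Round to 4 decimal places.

7.8625

Posterior for μ is Normal. Precision-weighted mean: (1/6.4·-6.0 + 7/0.8·8.11) / (1/6.4 + 7/0.8) = 7.8625.
A Normal posterior is symmetric, so mode = mean.
This is the posterior mode — the MAP estimate.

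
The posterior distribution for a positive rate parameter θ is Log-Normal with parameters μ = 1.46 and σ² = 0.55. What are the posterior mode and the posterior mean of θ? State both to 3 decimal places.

Mode = exp(μ − σ²) = exp(0.91) = 2.484.
Mean = exp(μ + σ²/2) = exp(1.735) = 5.669.
The posterior is right-skewed, so the mean exceeds the mode.

posterior mode = 2.484, posterior mean = 5.669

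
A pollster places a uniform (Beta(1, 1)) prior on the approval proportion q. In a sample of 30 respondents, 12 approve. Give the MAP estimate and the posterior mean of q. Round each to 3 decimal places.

Posterior: Beta(1+12, 1+18) = Beta(13, 19).
Mode = (13−1)/(13+19−2) = 12/30 = 0.400.
With a flat prior the MAP equals the MLE, 12/30.
Mean = 13/(13+19) = 13/32 = 0.406.

q_MAP = 0.400, E[q|data] = 0.406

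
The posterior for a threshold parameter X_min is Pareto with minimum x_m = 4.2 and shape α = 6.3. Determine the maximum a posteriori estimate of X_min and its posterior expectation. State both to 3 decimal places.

The Pareto density is strictly decreasing on [x_m, ∞), so the mode is x_m = 4.200.
Mean = α·x_m/(α−1) = 6.3·4.2/5.3 = 4.992.
The posterior is right-skewed, so the mean exceeds the mode.

MAP = 4.200; posterior mean = 4.992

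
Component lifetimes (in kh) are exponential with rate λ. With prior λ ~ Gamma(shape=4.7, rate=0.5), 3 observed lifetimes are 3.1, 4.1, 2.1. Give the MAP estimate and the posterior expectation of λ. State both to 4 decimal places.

MAP estimate = 0.6837, posterior expectation = 0.7857

Σ times = 9.3. Posterior: Gamma(shape = 4.7+3 = 7.7, rate = 0.5+9.3 = 9.8).
Mode = (α−1)/β = 6.7/9.8 = 0.6837.
Mean = α/β = 7.7/9.8 = 0.7857.
The posterior is right-skewed, so the mean exceeds the mode.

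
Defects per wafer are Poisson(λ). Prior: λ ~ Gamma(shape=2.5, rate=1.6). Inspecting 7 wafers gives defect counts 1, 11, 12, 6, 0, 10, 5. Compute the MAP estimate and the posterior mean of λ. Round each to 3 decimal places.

Σ counts = 45. Posterior: Gamma(shape = 2.5+45 = 47.5, rate = 1.6+7 = 8.6).
Mode = (α−1)/β = 46.5/8.6 = 5.407.
Mean = α/β = 47.5/8.6 = 5.523.
Right-skewed posterior ⇒ mode < mean.

MAP: 5.407. Posterior mean: 5.523.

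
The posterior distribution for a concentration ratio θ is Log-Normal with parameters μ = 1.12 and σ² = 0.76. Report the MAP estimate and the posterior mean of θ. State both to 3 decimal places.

θ_MAP = 1.433, E[θ|data] = 4.482

Mode = exp(μ − σ²) = exp(0.36) = 1.433.
Mean = exp(μ + σ²/2) = exp(1.500) = 4.482.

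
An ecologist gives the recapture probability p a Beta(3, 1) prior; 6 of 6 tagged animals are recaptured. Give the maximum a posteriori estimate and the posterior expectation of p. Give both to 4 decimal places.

Posterior: Beta(3+6, 1+0) = Beta(9, 1).
Since β = 1 ≤ 1 and α > 1, the Beta density is monotone increasing on [0,1]; the mode is at 1.
Mean = 9/(9+1) = 0.9000.

MAP = 1.0000; posterior mean = 0.9000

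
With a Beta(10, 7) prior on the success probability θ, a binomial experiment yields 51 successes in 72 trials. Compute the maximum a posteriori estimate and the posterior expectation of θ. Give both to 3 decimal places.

θ_MAP = 0.690, E[θ|data] = 0.685

Posterior: Beta(10+51, 7+21) = Beta(61, 28).
Mode = (61−1)/(61+28−2) = 60/87 = 0.690.
Mean = 61/(61+28) = 61/89 = 0.685.
Mode > mean: the posterior has a left tail.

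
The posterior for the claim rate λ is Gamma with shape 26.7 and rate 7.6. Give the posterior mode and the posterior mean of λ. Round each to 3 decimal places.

MAP = 3.382, posterior mean = 3.513

Mode = (α−1)/β = 25.7/7.6 = 3.382.
Mean = α/β = 26.7/7.6 = 3.513.
The posterior is right-skewed, so the mean exceeds the mode.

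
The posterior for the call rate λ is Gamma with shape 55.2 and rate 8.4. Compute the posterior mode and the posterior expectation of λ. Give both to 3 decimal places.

Mode = (α−1)/β = 54.2/8.4 = 6.452.
Mean = α/β = 55.2/8.4 = 6.571.
The posterior is right-skewed, so the mean exceeds the mode.

posterior mode = 6.452, posterior expectation = 6.571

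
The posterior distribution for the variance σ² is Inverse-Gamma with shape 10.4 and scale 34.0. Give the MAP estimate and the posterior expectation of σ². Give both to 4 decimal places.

MAP = 2.9825; posterior mean = 3.6170

Mode = β/(α+1) = 34.0/11.4 = 2.9825.
Mean = β/(α−1) = 34.0/9.4 = 3.6170.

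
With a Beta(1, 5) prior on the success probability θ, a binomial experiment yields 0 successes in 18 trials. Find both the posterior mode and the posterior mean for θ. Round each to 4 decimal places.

Posterior: Beta(1+0, 5+18) = Beta(1, 23).
Since α = 1 ≤ 1 and β > 1, the Beta density is monotone decreasing on [0,1]; the mode is at 0.
Mean = 1/(1+23) = 0.0417.
The posterior is right-skewed, so the mean exceeds the mode.

MAP = 0.0000, posterior mean = 0.0417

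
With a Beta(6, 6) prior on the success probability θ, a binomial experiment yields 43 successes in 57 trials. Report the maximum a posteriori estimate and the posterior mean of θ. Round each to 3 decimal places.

Posterior: Beta(6+43, 6+14) = Beta(49, 20).
Mode = (49−1)/(49+20−2) = 48/67 = 0.716.
Mean = 49/(49+20) = 49/69 = 0.710.

maximum a posteriori estimate = 0.716, posterior mean = 0.710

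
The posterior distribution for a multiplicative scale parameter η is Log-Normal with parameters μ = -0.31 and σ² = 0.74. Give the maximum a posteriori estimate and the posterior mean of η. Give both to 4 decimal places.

MAP = 0.3499; posterior mean = 1.0618

Mode = exp(μ − σ²) = exp(-1.05) = 0.3499.
Mean = exp(μ + σ²/2) = exp(0.060) = 1.0618.
The posterior is right-skewed, so the mean exceeds the mode.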